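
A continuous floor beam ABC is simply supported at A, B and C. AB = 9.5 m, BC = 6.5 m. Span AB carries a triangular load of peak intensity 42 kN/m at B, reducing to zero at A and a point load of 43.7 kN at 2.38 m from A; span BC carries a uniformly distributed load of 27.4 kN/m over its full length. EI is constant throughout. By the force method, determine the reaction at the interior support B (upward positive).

Release continuity at B by inserting a hinge; the redundant is the internal moment M_B. The primary structure is two simply-supported spans AB and BC.
End slopes at the hinge B, treating each span as simply supported:
  span AB: triangular load, peak 42: w₀L³/(45EI) = 800.2/EI
  span AB: point load 43.7 at a = 2.38: Pab(L + a)/(6LEI) = 154.3/EI
  span BC: UDL 27.4: wL³/(24EI) = 313.5/EI
  relative rotation θ_0 = (954.6 + 313.5)/EI = 1268/EI
A unit hogging moment at B produces rotation L₁/(3EI) + L₂/(3EI) = 5.333/EI.
Compatibility: M_B·(L₁+L₂)/(3EI) = θ_0, giving M_B = 237.8 kN·m (hogging).
Span AB, ΣM about A with M_B applied at B: R_B^{AB}·9.5 = 1368 + 237.8, so R_B^{AB} = 169 kN and R_A = 243.2 − 169 = 74.22 kN.
Span BC, ΣM about C: R_B^{BC}·6.5 = 578.8 + 237.8, so R_B^{BC} = 125.6 kN and R_C = 178.1 − 125.6 = 52.47 kN.
R_B = 169 + 125.6 = 294.6 kN.

R_B = 294.6 kN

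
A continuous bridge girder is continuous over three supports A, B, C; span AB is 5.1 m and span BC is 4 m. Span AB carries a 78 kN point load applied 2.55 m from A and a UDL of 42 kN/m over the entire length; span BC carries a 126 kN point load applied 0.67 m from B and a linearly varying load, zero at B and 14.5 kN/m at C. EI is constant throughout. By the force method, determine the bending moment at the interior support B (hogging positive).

M_B = 152.6 kN·m

Take M_B as the redundant. Released structure: two simple spans AB and BC with a hinge at B.
Discontinuity in slope at B on the released structure — sum the simple-span end rotations:
  span AB: point load 78 at a = 2.55: Pab(L + a)/(6LEI) = 126.8/EI
  span AB: UDL 42: wL³/(24EI) = 232.1/EI
  span BC: point load 126 at a = 0.67: Pab(L + b)/(6LEI) = 85.86/EI
  span BC: triangular load, peak 14.5: 7w₀L³/(360EI) = 18.04/EI
  relative rotation θ_0 = (358.9 + 103.9)/EI = 462.8/EI
A unit hogging moment at B produces rotation L₁/(3EI) + L₂/(3EI) = 3.033/EI.
Slope continuity at B: θ_0 = M_B·3.033/EI, so M_B = 462.8/3.033 = 152.6 kN·m (hogging).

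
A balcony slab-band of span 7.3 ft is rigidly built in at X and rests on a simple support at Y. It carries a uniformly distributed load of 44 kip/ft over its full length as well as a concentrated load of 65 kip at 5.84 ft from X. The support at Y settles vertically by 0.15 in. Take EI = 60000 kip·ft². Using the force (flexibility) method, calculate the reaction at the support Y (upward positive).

R_Y = 160.4 kip

Release the roller at Y. Primary structure: cantilever fixed at X.
Primary-structure tip deflection at Y by superposition:
  UDL 44: wL⁴/(8EI) = 15619/EI
  point load 65 at a = 5.84: Pa²(3L − a)/(6EI) = 5934/EI
  δ_0 = 21553/EI
Tip deflection under a unit load at Y: L³/(3EI) = 129.7/EI.
With EI = 60000 kip·ft²: δ_0 = 0.35921 ft and δ_{YY} = 0.002161 ft/kip.
Compatibility — the beam at Y must follow the support down by 0.0125 ft: δ_0 − R_Y·δ_{YY} = 0.0125, so R_Y = (0.35921 − 0.0125)/0.002161 = 160.4 kip.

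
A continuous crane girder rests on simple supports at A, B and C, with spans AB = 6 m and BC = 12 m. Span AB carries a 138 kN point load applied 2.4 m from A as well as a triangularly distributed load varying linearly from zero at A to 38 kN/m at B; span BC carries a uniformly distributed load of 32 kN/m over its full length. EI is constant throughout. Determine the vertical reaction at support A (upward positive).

Insert a hinge at B; M_B is the redundant, and each span becomes simply supported.
End slopes at the hinge B, treating each span as simply supported:
  span AB: point load 138 at a = 2.4: Pab(L + a)/(6LEI) = 278.2/EI
  span AB: triangular load, peak 38: w₀L³/(45EI) = 182.4/EI
  span BC: UDL 32: wL³/(24EI) = 2304/EI
  relative rotation θ_0 = (460.6 + 2304)/EI = 2765/EI
A unit hogging moment at B produces rotation L₁/(3EI) + L₂/(3EI) = 6/EI.
Slope continuity at B: θ_0 = M_B·6/EI, so M_B = 2765/6 = 460.8 kN·m (hogging).
Span AB, ΣM about A with M_B applied at B: R_B^{AB}·6 = 787.2 + 460.8, so R_B^{AB} = 208 kN and R_A = 252 − 208 = 44.01 kN.

R_A = 44.01 kN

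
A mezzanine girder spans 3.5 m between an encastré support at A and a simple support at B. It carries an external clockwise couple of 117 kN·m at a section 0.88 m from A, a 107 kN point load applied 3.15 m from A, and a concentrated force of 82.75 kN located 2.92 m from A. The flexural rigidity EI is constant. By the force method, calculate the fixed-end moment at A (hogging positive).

Release the roller at B. Primary structure: cantilever fixed at A.
Deflection at B on the released cantilever, summing each load's contribution:
  clockwise couple 117 at a = 0.88: M₀a(2L − a)/(2EI) = 315.1/EI
  point load 107 at a = 3.15: Pa²(3L − a)/(6EI) = 1301/EI
  point load 82.75 at a = 2.92: Pa²(3L − a)/(6EI) = 891.4/EI
  δ_0 = 2507/EI
Flexibility coefficient — unit upward force at B: δ_{BB} = L³/(3EI) = 14.29/EI.
The prop prevents deflection at B: R_B = δ_0/δ_{BB} = 2507/14.29 = 175.4 kN.
Moment equilibrium about A: M_A = Σ(load moments about A) − R_B·L = 695.7 − 175.4×3.5 = 81.72 kN·m.

M_A = 81.72 kN·m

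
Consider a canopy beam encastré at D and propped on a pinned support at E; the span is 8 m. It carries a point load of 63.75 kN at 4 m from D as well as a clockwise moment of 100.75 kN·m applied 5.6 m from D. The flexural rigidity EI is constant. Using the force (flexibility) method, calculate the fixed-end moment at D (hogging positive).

M_D = 58.85 kN·m

Choose R_E as the redundant. The primary structure is the cantilever fixed at D.
Deflection at E on the released cantilever, summing each load's contribution:
  point load 63.75 at a = 4: Pa²(3L − a)/(6EI) = 3400/EI
  clockwise couple 100.75 at a = 5.6: M₀a(2L − a)/(2EI) = 2934/EI
  δ_0 = 6334/EI
Flexibility coefficient — unit upward force at E: δ_{EE} = L³/(3EI) = 170.7/EI.
Compatibility at E: δ_0 − R_E·δ_{EE} = 0, so R_E = 6334/170.7 = 37.11 kN.
Moment equilibrium about D: M_D = Σ(load moments about D) − R_E·L = 355.8 − 37.11×8 = 58.85 kN·m.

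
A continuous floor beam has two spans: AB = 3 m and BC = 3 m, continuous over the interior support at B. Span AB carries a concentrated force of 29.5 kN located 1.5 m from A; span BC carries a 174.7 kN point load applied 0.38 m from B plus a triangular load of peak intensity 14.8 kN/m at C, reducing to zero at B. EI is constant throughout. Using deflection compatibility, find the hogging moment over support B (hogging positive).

M_B = 39.33 kN·m

Insert a hinge at B; M_B is the redundant, and each span becomes simply supported.
End slopes at the hinge B, treating each span as simply supported:
  span AB: point load 29.5 at a = 1.5: Pab(L + a)/(6LEI) = 16.59/EI
  span BC: point load 174.7 at a = 0.38: Pab(L + b)/(6LEI) = 54.31/EI
  span BC: triangular load, peak 14.8: 7w₀L³/(360EI) = 7.77/EI
  relative rotation θ_0 = (16.59 + 62.08)/EI = 78.67/EI
A unit hogging moment at B produces rotation L₁/(3EI) + L₂/(3EI) = 2/EI.
Compatibility: M_B·(L₁+L₂)/(3EI) = θ_0, giving M_B = 39.33 kN·m (hogging).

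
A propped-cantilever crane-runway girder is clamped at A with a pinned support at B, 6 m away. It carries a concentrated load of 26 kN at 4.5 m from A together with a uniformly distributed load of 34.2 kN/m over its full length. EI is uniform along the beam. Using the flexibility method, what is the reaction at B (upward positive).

R_B = 93.4 kN

Choose R_B as the redundant. The primary structure is the cantilever fixed at A.
Deflection at B on the released cantilever, summing each load's contribution:
  point load 26 at a = 4.5: Pa²(3L − a)/(6EI) = 1185/EI
  UDL 34.2: wL⁴/(8EI) = 5540/EI
  δ_0 = 6725/EI
Flexibility coefficient — unit upward force at B: δ_{BB} = L³/(3EI) = 72/EI.
The prop prevents deflection at B: R_B = δ_0/δ_{BB} = 6725/72 = 93.4 kN.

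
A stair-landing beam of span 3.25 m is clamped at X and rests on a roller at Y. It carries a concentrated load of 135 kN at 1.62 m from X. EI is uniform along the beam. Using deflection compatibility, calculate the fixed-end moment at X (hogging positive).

M_X = 82.35 kN·m

Take the reaction at Y as the redundant and release it; the primary structure is a cantilever fixed at X.
Primary-structure tip deflection at Y by superposition:
  point load 135 at a = 1.62: Pa²(3L − a)/(6EI) = 480.1/EI
Tip deflection under a unit load at Y: L³/(3EI) = 11.44/EI.
Compatibility at Y: δ_0 − R_Y·δ_{YY} = 0, so R_Y = 480.1/11.44 = 41.95 kN.
Moment equilibrium about X: M_X = Σ(load moments about X) − R_Y·L = 218.7 − 41.95×3.25 = 82.35 kN·m.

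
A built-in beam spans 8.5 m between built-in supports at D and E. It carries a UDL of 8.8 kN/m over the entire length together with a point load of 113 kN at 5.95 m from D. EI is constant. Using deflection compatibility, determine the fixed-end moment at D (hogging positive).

Take the two fixed-end moments M_D, M_E as redundants; the released structure is the simple span DE.
Simple-span end rotations at D and E under the given loads:
  at D: UDL 8.8: wL³/(24EI) = 225.2/EI
  at E: UDL 8.8: wL³/(24EI) = 225.2/EI
  at D: point load 113 at a = 5.95: Pab(L + b)/(6LEI) = 371.5/EI
  at E: point load 113 at a = 5.95: Pab(L + a)/(6LEI) = 485.8/EI
  θ_D0 = 596.7/EI,  θ_E0 = 711/EI
Flexibility coefficients: a unit moment at one end gives L/(3EI) there and L/(6EI) at the far end, so f₁₁ = f₂₂ = 2.833/EI and f₁₂ = f₂₁ = 1.417/EI.
Compatibility — zero rotation at each built-in end:
  2.833 M_D + 1.417 M_E = 596.7
  1.417 M_D + 2.833 M_E = 711
Solving the pair gives M_D = 113.5 kN·m and M_E = 194.2 kN·m (hogging).

M_D = 113.5 kN·m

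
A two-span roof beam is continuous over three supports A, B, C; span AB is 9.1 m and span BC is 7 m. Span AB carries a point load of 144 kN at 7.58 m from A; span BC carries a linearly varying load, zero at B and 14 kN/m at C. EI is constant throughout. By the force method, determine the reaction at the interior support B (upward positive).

R_B = 164.5 kN

Take M_B as the redundant. Released structure: two simple spans AB and BC with a hinge at B.
Discontinuity in slope at B on the released structure — sum the simple-span end rotations:
  span AB: point load 144 at a = 7.58: Pab(L + a)/(6LEI) = 506.8/EI
  span BC: triangular load, peak 14: 7w₀L³/(360EI) = 93.37/EI
  relative rotation θ_0 = (506.8 + 93.37)/EI = 600.2/EI
A unit hogging moment at B produces rotation L₁/(3EI) + L₂/(3EI) = 5.367/EI.
Compatibility: M_B·(L₁+L₂)/(3EI) = θ_0, giving M_B = 111.8 kN·m (hogging).
Span AB, ΣM about A with M_B applied at B: R_B^{AB}·9.1 = 1092 + 111.8, so R_B^{AB} = 132.2 kN and R_A = 144 − 132.2 = 11.76 kN.
Span BC, ΣM about C: R_B^{BC}·7 = 114.3 + 111.8, so R_B^{BC} = 32.31 kN and R_C = 49 − 32.31 = 16.69 kN.
R_B = 132.2 + 32.31 = 164.5 kN.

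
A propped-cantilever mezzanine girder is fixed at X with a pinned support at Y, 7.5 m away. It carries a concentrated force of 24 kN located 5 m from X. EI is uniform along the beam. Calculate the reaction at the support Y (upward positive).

Release the roller at Y. Primary structure: cantilever fixed at X.
Free-end deflection of the primary structure under the applied loading (downward +):
  point load 24 at a = 5: Pa²(3L − a)/(6EI) = 1750/EI
Tip deflection under a unit load at Y: L³/(3EI) = 140.6/EI.
Compatibility at Y: δ_0 − R_Y·δ_{YY} = 0, so R_Y = 1750/140.6 = 12.44 kN.

R_Y = 12.44 kN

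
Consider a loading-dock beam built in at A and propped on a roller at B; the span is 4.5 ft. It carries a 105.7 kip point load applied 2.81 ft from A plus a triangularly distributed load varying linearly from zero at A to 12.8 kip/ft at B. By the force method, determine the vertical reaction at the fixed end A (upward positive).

Remove the prop at B; the released (primary) structure is a cantilever built in at A.
Downward deflection at the released point B due to the loads:
  point load 105.7 at a = 2.81: Pa²(3L − a)/(6EI) = 1487/EI
  triangular load, peak 12.8 at the free end: 11w₀L⁴/(120EI) = 481.1/EI
  δ_0 = 1968/EI
Tip deflection under a unit load at B: L³/(3EI) = 30.38/EI.
The prop prevents deflection at B: R_B = δ_0/δ_{BB} = 1968/30.38 = 64.8 kip.
Vertical equilibrium: R_A = ΣP − R_B = 134.5 − 64.8 = 69.7 kip.

R_A = 69.7 kip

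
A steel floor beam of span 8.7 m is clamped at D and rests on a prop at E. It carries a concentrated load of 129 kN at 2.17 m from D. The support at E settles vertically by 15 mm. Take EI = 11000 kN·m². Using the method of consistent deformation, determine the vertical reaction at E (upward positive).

Take the reaction at E as the redundant and release it; the primary structure is a cantilever fixed at D.
Downward deflection at the released point E due to the loads:
  point load 129 at a = 2.17: Pa²(3L − a)/(6EI) = 2423/EI
Tip deflection under a unit load at E: L³/(3EI) = 219.5/EI.
With EI = 11000 kN·m²: δ_0 = 0.22025 m and δ_{EE} = 0.019955 m/kN.
Compatibility — the beam at E must follow the support down by 0.015 m: δ_0 − R_E·δ_{EE} = 0.015, so R_E = (0.22025 − 0.015)/0.019955 = 10.29 kN.

R_E = 10.29 kN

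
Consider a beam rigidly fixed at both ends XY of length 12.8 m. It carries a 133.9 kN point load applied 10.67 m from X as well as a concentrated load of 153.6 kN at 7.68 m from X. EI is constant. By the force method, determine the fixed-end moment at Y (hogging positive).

Take the two fixed-end moments M_X, M_Y as redundants; the released structure is the simple span XY.
Simple-span end rotations at X and Y under the given loads:
  at X: point load 133.9 at a = 10.67: Pab(L + b)/(6LEI) = 591.6/EI
  at Y: point load 133.9 at a = 10.67: Pab(L + a)/(6LEI) = 930/EI
  at X: point load 153.6 at a = 7.68: Pab(L + b)/(6LEI) = 1409/EI
  at Y: point load 153.6 at a = 7.68: Pab(L + a)/(6LEI) = 1611/EI
  θ_X0 = 2001/EI,  θ_Y0 = 2541/EI
Flexibility coefficients: a unit moment at one end gives L/(3EI) there and L/(6EI) at the far end, so f₁₁ = f₂₂ = 4.267/EI and f₁₂ = f₂₁ = 2.133/EI.
Compatibility — zero rotation at each built-in end:
  4.267 M_X + 2.133 M_Y = 2001
  2.133 M_X + 4.267 M_Y = 2541
Solving the pair gives M_X = 228.3 kN·m and M_Y = 481.3 kN·m (hogging).

M_Y = 481.3 kN·m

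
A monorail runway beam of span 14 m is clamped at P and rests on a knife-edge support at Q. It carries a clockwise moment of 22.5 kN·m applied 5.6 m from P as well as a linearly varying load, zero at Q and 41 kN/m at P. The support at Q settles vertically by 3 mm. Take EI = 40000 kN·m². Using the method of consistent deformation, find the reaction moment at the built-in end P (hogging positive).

Remove the prop at Q; the released (primary) structure is a cantilever built in at P.
Deflection at Q on the released cantilever, summing each load's contribution:
  clockwise couple 22.5 at a = 5.6: M₀a(2L − a)/(2EI) = 1411/EI
  triangular load, peak 41 at the fixed end: w₀L⁴/(30EI) = 52502/EI
  δ_0 = 53913/EI
Flexibility coefficient — unit upward force at Q: δ_{QQ} = L³/(3EI) = 914.7/EI.
With EI = 40000 kN·m²: δ_0 = 1.3478 m and δ_{QQ} = 0.022867 m/kN.
Compatibility — the beam at Q must follow the support down by 0.003 m: δ_0 − R_Q·δ_{QQ} = 0.003, so R_Q = (1.3478 − 0.003)/0.022867 = 58.81 kN.
Moment equilibrium about P: M_P = Σ(load moments about P) − R_Q·L = 1362 − 58.81×14 = 538.5 kN·m.

M_P = 538.5 kN·m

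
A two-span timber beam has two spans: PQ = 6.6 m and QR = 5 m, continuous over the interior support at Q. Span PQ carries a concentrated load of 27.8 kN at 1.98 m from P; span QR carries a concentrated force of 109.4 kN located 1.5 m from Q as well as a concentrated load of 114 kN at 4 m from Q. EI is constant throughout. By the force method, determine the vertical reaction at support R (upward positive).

Insert a hinge at Q; M_Q is the redundant, and each span becomes simply supported.
End slopes at the hinge Q, treating each span as simply supported:
  span PQ: point load 27.8 at a = 1.98: Pab(L + a)/(6LEI) = 55.1/EI
  span QR: point load 109.4 at a = 1.5: Pab(L + b)/(6LEI) = 162.7/EI
  span QR: point load 114 at a = 4: Pab(L + b)/(6LEI) = 91.2/EI
  relative rotation θ_0 = (55.1 + 253.9)/EI = 309/EI
A unit hogging moment at Q produces rotation L₁/(3EI) + L₂/(3EI) = 3.867/EI.
Compatibility: M_Q·(L₁+L₂)/(3EI) = θ_0, giving M_Q = 79.92 kN·m (hogging).
Span QR, ΣM about R: R_Q^{QR}·5 = 496.9 + 79.92, so R_Q^{QR} = 115.4 kN and R_R = 223.4 − 115.4 = 108 kN.

R_R = 108 kN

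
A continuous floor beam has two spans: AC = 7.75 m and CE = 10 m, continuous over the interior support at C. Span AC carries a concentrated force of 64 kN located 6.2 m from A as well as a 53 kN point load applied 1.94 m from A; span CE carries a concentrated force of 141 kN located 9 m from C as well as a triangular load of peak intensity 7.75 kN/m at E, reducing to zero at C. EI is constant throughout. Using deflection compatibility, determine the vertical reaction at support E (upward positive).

R_E = 141 kN

Insert a hinge at C; M_C is the redundant, and each span becomes simply supported.
End slopes at the hinge C, treating each span as simply supported:
  span AC: point load 64 at a = 6.2: Pab(L + a)/(6LEI) = 184.5/EI
  span AC: point load 53 at a = 1.94: Pab(L + a)/(6LEI) = 124.5/EI
  span CE: point load 141 at a = 9: Pab(L + b)/(6LEI) = 232.7/EI
  span CE: triangular load, peak 7.75: 7w₀L³/(360EI) = 150.7/EI
  relative rotation θ_0 = (309 + 383.3)/EI = 692.3/EI
A unit hogging moment at C produces rotation L₁/(3EI) + L₂/(3EI) = 5.917/EI.
Compatibility: M_C·(L₁+L₂)/(3EI) = θ_0, giving M_C = 117 kN·m (hogging).
Span CE, ΣM about E: R_C^{CE}·10 = 270.2 + 117, so R_C^{CE} = 38.72 kN and R_E = 179.8 − 38.72 = 141 kN.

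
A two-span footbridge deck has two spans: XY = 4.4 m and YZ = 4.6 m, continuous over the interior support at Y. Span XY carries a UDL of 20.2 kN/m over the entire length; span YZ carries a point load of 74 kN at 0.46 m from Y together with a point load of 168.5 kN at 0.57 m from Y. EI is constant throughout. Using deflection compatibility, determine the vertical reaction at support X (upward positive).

Take M_Y as the redundant. Released structure: two simple spans XY and YZ with a hinge at Y.
Discontinuity in slope at Y on the released structure — sum the simple-span end rotations:
  span XY: UDL 20.2: wL³/(24EI) = 71.7/EI
  span YZ: point load 74 at a = 0.46: Pab(L + b)/(6LEI) = 44.63/EI
  span YZ: point load 168.5 at a = 0.57: Pab(L + b)/(6LEI) = 121/EI
  relative rotation θ_0 = (71.7 + 165.7)/EI = 237.3/EI
A unit hogging moment at Y produces rotation L₁/(3EI) + L₂/(3EI) = 3/EI.
Slope continuity at Y: θ_0 = M_Y·3/EI, so M_Y = 237.3/3 = 79.12 kN·m (hogging).
Span XY, ΣM about X with M_Y applied at Y: R_Y^{XY}·4.4 = 195.5 + 79.12, so R_Y^{XY} = 62.42 kN and R_X = 88.88 − 62.42 = 26.46 kN.

R_X = 26.46 kN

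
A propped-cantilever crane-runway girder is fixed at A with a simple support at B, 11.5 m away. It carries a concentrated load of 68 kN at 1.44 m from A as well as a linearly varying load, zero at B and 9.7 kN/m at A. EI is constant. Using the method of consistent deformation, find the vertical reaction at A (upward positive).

R_A = 111.1 kN

Choose R_B as the redundant. The primary structure is the cantilever fixed at A.
Primary-structure tip deflection at B by superposition:
  point load 68 at a = 1.44: Pa²(3L − a)/(6EI) = 776.9/EI
  triangular load, peak 9.7 at the fixed end: w₀L⁴/(30EI) = 5655/EI
  δ_0 = 6432/EI
Flexibility coefficient — unit upward force at B: δ_{BB} = L³/(3EI) = 507/EI.
Compatibility at B: δ_0 − R_B·δ_{BB} = 0, so R_B = 6432/507 = 12.69 kN.
Vertical equilibrium: R_A = ΣP − R_B = 123.8 − 12.69 = 111.1 kN.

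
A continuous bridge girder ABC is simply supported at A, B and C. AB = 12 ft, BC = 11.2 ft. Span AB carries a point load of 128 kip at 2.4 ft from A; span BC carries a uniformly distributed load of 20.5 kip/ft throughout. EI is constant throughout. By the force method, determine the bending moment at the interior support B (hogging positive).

M_B = 231.4 kip·ft

Insert a hinge at B; M_B is the redundant, and each span becomes simply supported.
End slopes at the hinge B, treating each span as simply supported:
  span AB: point load 128 at a = 2.4: Pab(L + a)/(6LEI) = 589.8/EI
  span BC: UDL 20.5: wL³/(24EI) = 1200/EI
  relative rotation θ_0 = (589.8 + 1200)/EI = 1790/EI
A unit hogging moment at B produces rotation L₁/(3EI) + L₂/(3EI) = 7.733/EI.
Compatibility: M_B·(L₁+L₂)/(3EI) = θ_0, giving M_B = 231.4 kip·ft (hogging).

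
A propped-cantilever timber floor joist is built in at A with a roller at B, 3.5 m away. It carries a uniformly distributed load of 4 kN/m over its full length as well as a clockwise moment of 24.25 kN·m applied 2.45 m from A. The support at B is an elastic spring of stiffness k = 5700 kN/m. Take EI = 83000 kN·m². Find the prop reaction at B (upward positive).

R_B = 7.285 kN

Choose R_B as the redundant. The primary structure is the cantilever fixed at A.
Free-end deflection of the primary structure under the applied loading (downward +):
  UDL 4: wL⁴/(8EI) = 75.03/EI
  clockwise couple 24.25 at a = 2.45: M₀a(2L − a)/(2EI) = 135.2/EI
  δ_0 = 210.2/EI
Flexibility coefficient — unit upward force at B: δ_{BB} = L³/(3EI) = 14.29/EI.
With EI = 83000 kN·m²: δ_0 = 0.002532 m and δ_{BB} = 0.000172 m/kN.
Compatibility — the spring shortens by R_B/k under the reaction it provides: δ_0 − R_B·δ_{BB} = R_B/k. With 1/k = 0.000175 m/kN, R_B = δ_0 / (δ_{BB} + 1/k) = 0.002532 / (0.000172 + 0.000175) = 7.285 kN.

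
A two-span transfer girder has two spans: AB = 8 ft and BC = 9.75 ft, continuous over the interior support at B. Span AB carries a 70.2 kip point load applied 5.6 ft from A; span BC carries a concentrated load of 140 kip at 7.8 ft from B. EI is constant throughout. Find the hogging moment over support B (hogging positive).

Take M_B as the redundant. Released structure: two simple spans AB and BC with a hinge at B.
Rotations at B on the released spans (each span's end-slope, ×1/EI):
  span AB: point load 70.2 at a = 5.6: Pab(L + a)/(6LEI) = 267.3/EI
  span BC: point load 140 at a = 7.8: Pab(L + b)/(6LEI) = 425.9/EI
  relative rotation θ_0 = (267.3 + 425.9)/EI = 693.2/EI
A unit hogging moment at B produces rotation L₁/(3EI) + L₂/(3EI) = 5.917/EI.
Slope continuity at B: θ_0 = M_B·5.917/EI, so M_B = 693.2/5.917 = 117.2 kip·ft (hogging).

M_B = 117.2 kip·ft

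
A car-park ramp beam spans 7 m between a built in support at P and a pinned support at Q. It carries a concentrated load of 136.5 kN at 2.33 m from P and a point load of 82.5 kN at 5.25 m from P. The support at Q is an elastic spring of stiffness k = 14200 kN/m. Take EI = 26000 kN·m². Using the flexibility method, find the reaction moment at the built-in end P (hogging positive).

Take the reaction at Q as the redundant and release it; the primary structure is a cantilever fixed at P.
Deflection at Q on the released cantilever, summing each load's contribution:
  point load 136.5 at a = 2.33: Pa²(3L − a)/(6EI) = 2306/EI
  point load 82.5 at a = 5.25: Pa²(3L − a)/(6EI) = 5969/EI
  δ_0 = 8275/EI
Tip deflection under a unit load at Q: L³/(3EI) = 114.3/EI.
With EI = 26000 kN·m²: δ_0 = 0.31826 m and δ_{QQ} = 0.004397 m/kN.
Compatibility — the spring shortens by R_Q/k under the reaction it provides: δ_0 − R_Q·δ_{QQ} = R_Q/k. With 1/k = 0.00007 m/kN, R_Q = δ_0 / (δ_{QQ} + 1/k) = 0.31826 / (0.004397 + 0.00007) = 71.23 kN.
Moment equilibrium about P: M_P = Σ(load moments about P) − R_Q·L = 751.2 − 71.23×7 = 252.5 kN·m.

M_P = 252.5 kN·m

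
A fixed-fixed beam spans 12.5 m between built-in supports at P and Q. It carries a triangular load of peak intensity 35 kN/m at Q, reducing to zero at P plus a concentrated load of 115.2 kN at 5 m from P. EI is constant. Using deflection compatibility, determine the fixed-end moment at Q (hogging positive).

Take the two fixed-end moments M_P, M_Q as redundants; the released structure is the simple span PQ.
On the primary (simply-supported) span, the end slopes from the loading are:
  at P: triangular load, peak 35: 7w₀L³/(360EI) = 1329/EI
  at Q: triangular load, peak 35: w₀L³/(45EI) = 1519/EI
  at P: point load 115.2 at a = 5: Pab(L + b)/(6LEI) = 1152/EI
  at Q: point load 115.2 at a = 5: Pab(L + a)/(6LEI) = 1008/EI
  θ_P0 = 2481/EI,  θ_Q0 = 2527/EI
Flexibility coefficients: a unit moment at one end gives L/(3EI) there and L/(6EI) at the far end, so f₁₁ = f₂₂ = 4.167/EI and f₁₂ = f₂₁ = 2.083/EI.
Compatibility — zero rotation at each built-in end:
  4.167 M_P + 2.083 M_Q = 2481
  2.083 M_P + 4.167 M_Q = 2527
Solving the pair gives M_P = 389.7 kN·m and M_Q = 411.7 kN·m (hogging).

M_Q = 411.7 kN·m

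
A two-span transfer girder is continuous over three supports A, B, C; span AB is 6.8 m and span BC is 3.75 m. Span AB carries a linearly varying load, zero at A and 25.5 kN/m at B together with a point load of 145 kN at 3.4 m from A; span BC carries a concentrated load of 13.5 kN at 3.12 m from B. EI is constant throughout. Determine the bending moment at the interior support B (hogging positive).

M_B = 171.3 kN·m

Take M_B as the redundant. Released structure: two simple spans AB and BC with a hinge at B.
Rotations at B on the released spans (each span's end-slope, ×1/EI):
  span AB: triangular load, peak 25.5: w₀L³/(45EI) = 178.2/EI
  span AB: point load 145 at a = 3.4: Pab(L + a)/(6LEI) = 419.1/EI
  span BC: point load 13.5 at a = 3.12: Pab(L + b)/(6LEI) = 5.166/EI
  relative rotation θ_0 = (597.2 + 5.166)/EI = 602.4/EI
A unit hogging moment at B produces rotation L₁/(3EI) + L₂/(3EI) = 3.517/EI.
Slope continuity at B: θ_0 = M_B·3.517/EI, so M_B = 602.4/3.517 = 171.3 kN·m (hogging).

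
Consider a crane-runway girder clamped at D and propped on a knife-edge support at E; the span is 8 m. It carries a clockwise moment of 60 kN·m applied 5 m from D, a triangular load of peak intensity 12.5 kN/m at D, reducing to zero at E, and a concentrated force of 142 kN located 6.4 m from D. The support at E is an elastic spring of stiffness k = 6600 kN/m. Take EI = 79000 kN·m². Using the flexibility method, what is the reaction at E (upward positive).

R_E = 111.8 kN

Take the reaction at E as the redundant and release it; the primary structure is a cantilever fixed at D.
Deflection at E on the released cantilever, summing each load's contribution:
  clockwise couple 60 at a = 5: M₀a(2L − a)/(2EI) = 1650/EI
  triangular load, peak 12.5 at the fixed end: w₀L⁴/(30EI) = 1707/EI
  point load 142 at a = 6.4: Pa²(3L − a)/(6EI) = 17061/EI
  δ_0 = 20418/EI
Flexibility coefficient — unit upward force at E: δ_{EE} = L³/(3EI) = 170.7/EI.
With EI = 79000 kN·m²: δ_0 = 0.25845 m and δ_{EE} = 0.00216 m/kN.
Compatibility — the spring shortens by R_E/k under the reaction it provides: δ_0 − R_E·δ_{EE} = R_E/k. With 1/k = 0.000152 m/kN, R_E = δ_0 / (δ_{EE} + 1/k) = 0.25845 / (0.00216 + 0.000152) = 111.8 kN.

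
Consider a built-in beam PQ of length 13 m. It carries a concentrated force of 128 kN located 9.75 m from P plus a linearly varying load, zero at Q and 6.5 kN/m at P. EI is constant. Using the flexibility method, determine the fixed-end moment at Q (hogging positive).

M_Q = 270.6 kN·m

Release both end moments; the primary structure is a simply-supported span PQ with redundants M_P and M_Q.
End rotations of the released simple span under the applied load (×1/EI):
  at P: point load 128 at a = 9.75: Pab(L + b)/(6LEI) = 845/EI
  at Q: point load 128 at a = 9.75: Pab(L + a)/(6LEI) = 1183/EI
  at P: triangular load, peak 6.5: w₀L³/(45EI) = 317.3/EI
  at Q: triangular load, peak 6.5: 7w₀L³/(360EI) = 277.7/EI
  θ_P0 = 1162/EI,  θ_Q0 = 1461/EI
Flexibility coefficients: a unit moment at one end gives L/(3EI) there and L/(6EI) at the far end, so f₁₁ = f₂₂ = 4.333/EI and f₁₂ = f₂₁ = 2.167/EI.
Compatibility — zero rotation at each built-in end:
  4.333 M_P + 2.167 M_Q = 1162
  2.167 M_P + 4.333 M_Q = 1461
Solving the pair gives M_P = 132.9 kN·m and M_Q = 270.6 kN·m (hogging).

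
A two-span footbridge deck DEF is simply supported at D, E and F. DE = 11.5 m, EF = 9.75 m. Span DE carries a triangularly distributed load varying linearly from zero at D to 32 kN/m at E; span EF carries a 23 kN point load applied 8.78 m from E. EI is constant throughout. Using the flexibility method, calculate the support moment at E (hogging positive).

Release continuity at E by inserting a hinge; the redundant is the internal moment M_E. The primary structure is two simply-supported spans DE and EF.
Rotations at E on the released spans (each span's end-slope, ×1/EI):
  span DE: triangular load, peak 32: w₀L³/(45EI) = 1082/EI
  span EF: point load 23 at a = 8.78: Pab(L + b)/(6LEI) = 35.89/EI
  relative rotation θ_0 = (1082 + 35.89)/EI = 1117/EI
A unit hogging moment at E produces rotation L₁/(3EI) + L₂/(3EI) = 7.083/EI.
Compatibility: M_E·(L₁+L₂)/(3EI) = θ_0, giving M_E = 157.8 kN·m (hogging).

M_E = 157.8 kN·m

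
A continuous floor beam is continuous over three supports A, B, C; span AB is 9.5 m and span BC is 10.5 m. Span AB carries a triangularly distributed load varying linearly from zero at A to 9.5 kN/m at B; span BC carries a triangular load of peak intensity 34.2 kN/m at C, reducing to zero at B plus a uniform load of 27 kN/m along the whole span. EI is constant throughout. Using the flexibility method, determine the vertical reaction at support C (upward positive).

Insert a hinge at B; M_B is the redundant, and each span becomes simply supported.
Discontinuity in slope at B on the released structure — sum the simple-span end rotations:
  span AB: triangular load, peak 9.5: w₀L³/(45EI) = 181/EI
  span BC: triangular load, peak 34.2: 7w₀L³/(360EI) = 769.8/EI
  span BC: UDL 27: wL³/(24EI) = 1302/EI
  relative rotation θ_0 = (181 + 2072)/EI = 2253/EI
A unit hogging moment at B produces rotation L₁/(3EI) + L₂/(3EI) = 6.667/EI.
Slope continuity at B: θ_0 = M_B·6.667/EI, so M_B = 2253/6.667 = 338 kN·m (hogging).
Span BC, ΣM about C: R_B^{BC}·10.5 = 2117 + 338, so R_B^{BC} = 233.8 kN and R_C = 463.1 − 233.8 = 229.3 kN.

R_C = 229.3 kN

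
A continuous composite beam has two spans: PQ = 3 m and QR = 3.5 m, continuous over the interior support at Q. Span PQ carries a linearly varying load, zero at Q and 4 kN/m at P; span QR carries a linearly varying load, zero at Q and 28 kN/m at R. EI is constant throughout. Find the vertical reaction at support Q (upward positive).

Insert a hinge at Q; M_Q is the redundant, and each span becomes simply supported.
End slopes at the hinge Q, treating each span as simply supported:
  span PQ: triangular load, peak 4: 7w₀L³/(360EI) = 2.1/EI
  span QR: triangular load, peak 28: 7w₀L³/(360EI) = 23.34/EI
  relative rotation θ_0 = (2.1 + 23.34)/EI = 25.44/EI
A unit hogging moment at Q produces rotation L₁/(3EI) + L₂/(3EI) = 2.167/EI.
Slope continuity at Q: θ_0 = M_Q·2.167/EI, so M_Q = 25.44/2.167 = 11.74 kN·m (hogging).
Span PQ, ΣM about P with M_Q applied at Q: R_Q^{PQ}·3 = 6 + 11.74, so R_Q^{PQ} = 5.914 kN and R_P = 6 − 5.914 = 0.08568 kN.
Span QR, ΣM about R: R_Q^{QR}·3.5 = 57.17 + 11.74, so R_Q^{QR} = 19.69 kN and R_R = 49 − 19.69 = 29.31 kN.
R_Q = 5.914 + 19.69 = 25.6 kN.

R_Q = 25.6 kN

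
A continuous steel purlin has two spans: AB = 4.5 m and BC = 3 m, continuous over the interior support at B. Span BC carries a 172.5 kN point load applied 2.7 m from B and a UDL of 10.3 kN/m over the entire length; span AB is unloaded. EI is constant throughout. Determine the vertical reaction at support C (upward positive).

Release continuity at B by inserting a hinge; the redundant is the internal moment M_B. The primary structure is two simply-supported spans AB and BC.
Discontinuity in slope at B on the released structure — sum the simple-span end rotations:
  span BC: point load 172.5 at a = 2.7: Pab(L + b)/(6LEI) = 25.62/EI
  span BC: UDL 10.3: wL³/(24EI) = 11.59/EI
  relative rotation θ_0 = (0 + 37.2)/EI = 37.2/EI
A unit hogging moment at B produces rotation L₁/(3EI) + L₂/(3EI) = 2.5/EI.
Slope continuity at B: θ_0 = M_B·2.5/EI, so M_B = 37.2/2.5 = 14.88 kN·m (hogging).
Span BC, ΣM about C: R_B^{BC}·3 = 98.1 + 14.88, so R_B^{BC} = 37.66 kN and R_C = 203.4 − 37.66 = 165.7 kN.

R_C = 165.7 kN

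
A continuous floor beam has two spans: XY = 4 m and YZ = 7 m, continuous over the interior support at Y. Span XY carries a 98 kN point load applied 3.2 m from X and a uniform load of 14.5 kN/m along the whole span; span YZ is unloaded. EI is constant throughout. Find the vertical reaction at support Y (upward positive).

R_Y = 119.6 kN

Release continuity at Y by inserting a hinge; the redundant is the internal moment M_Y. The primary structure is two simply-supported spans XY and YZ.
Discontinuity in slope at Y on the released structure — sum the simple-span end rotations:
  span XY: point load 98 at a = 3.2: Pab(L + a)/(6LEI) = 75.26/EI
  span XY: UDL 14.5: wL³/(24EI) = 38.67/EI
  relative rotation θ_0 = (113.9 + 0)/EI = 113.9/EI
A unit hogging moment at Y produces rotation L₁/(3EI) + L₂/(3EI) = 3.667/EI.
Slope continuity at Y: θ_0 = M_Y·3.667/EI, so M_Y = 113.9/3.667 = 31.07 kN·m (hogging).
Span XY, ΣM about X with M_Y applied at Y: R_Y^{XY}·4 = 429.6 + 31.07, so R_Y^{XY} = 115.2 kN and R_X = 156 − 115.2 = 40.83 kN.
Span YZ, ΣM about Z: R_Y^{YZ}·7 = 0 + 31.07, so R_Y^{YZ} = 4.439 kN and R_Z = 0 − 4.439 = -4.439 kN.
R_Y = 115.2 + 4.439 = 119.6 kN.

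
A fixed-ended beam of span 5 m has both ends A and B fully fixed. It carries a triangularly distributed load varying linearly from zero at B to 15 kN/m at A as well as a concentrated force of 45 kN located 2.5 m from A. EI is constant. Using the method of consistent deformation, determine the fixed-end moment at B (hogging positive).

M_B = 40.62 kN·m

Release both end moments; the primary structure is a simply-supported span AB with redundants M_A and M_B.
End rotations of the released simple span under the applied load (×1/EI):
  at A: triangular load, peak 15: w₀L³/(45EI) = 41.67/EI
  at B: triangular load, peak 15: 7w₀L³/(360EI) = 36.46/EI
  at A: point load 45 at a = 2.5: Pab(L + b)/(6LEI) = 70.31/EI
  at B: point load 45 at a = 2.5: Pab(L + a)/(6LEI) = 70.31/EI
  θ_A0 = 112/EI,  θ_B0 = 106.8/EI
Flexibility coefficients: a unit moment at one end gives L/(3EI) there and L/(6EI) at the far end, so f₁₁ = f₂₂ = 1.667/EI and f₁₂ = f₂₁ = 0.8333/EI.
Compatibility — zero rotation at each built-in end:
  1.667 M_A + 0.8333 M_B = 112
  0.8333 M_A + 1.667 M_B = 106.8
Solving the pair gives M_A = 46.88 kN·m and M_B = 40.62 kN·m (hogging).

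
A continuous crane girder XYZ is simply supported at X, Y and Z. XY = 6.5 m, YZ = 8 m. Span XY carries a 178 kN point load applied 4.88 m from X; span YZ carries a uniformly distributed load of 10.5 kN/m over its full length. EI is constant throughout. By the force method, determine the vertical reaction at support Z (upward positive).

Take M_Y as the redundant. Released structure: two simple spans XY and YZ with a hinge at Y.
End slopes at the hinge Y, treating each span as simply supported:
  span XY: point load 178 at a = 4.88: Pab(L + a)/(6LEI) = 410.6/EI
  span YZ: UDL 10.5: wL³/(24EI) = 224/EI
  relative rotation θ_0 = (410.6 + 224)/EI = 634.6/EI
A unit hogging moment at Y produces rotation L₁/(3EI) + L₂/(3EI) = 4.833/EI.
Slope continuity at Y: θ_0 = M_Y·4.833/EI, so M_Y = 634.6/4.833 = 131.3 kN·m (hogging).
Span YZ, ΣM about Z: R_Y^{YZ}·8 = 336 + 131.3, so R_Y^{YZ} = 58.41 kN and R_Z = 84 − 58.41 = 25.59 kN.

R_Z = 25.59 kN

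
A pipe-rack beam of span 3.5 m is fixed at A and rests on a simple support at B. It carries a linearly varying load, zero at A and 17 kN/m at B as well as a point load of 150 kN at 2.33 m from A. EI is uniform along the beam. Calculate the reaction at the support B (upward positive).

Choose R_B as the redundant. The primary structure is the cantilever fixed at A.
Deflection at B on the released cantilever, summing each load's contribution:
  triangular load, peak 17 at the free end: 11w₀L⁴/(120EI) = 233.8/EI
  point load 150 at a = 2.33: Pa²(3L − a)/(6EI) = 1109/EI
  δ_0 = 1343/EI
Tip deflection under a unit load at B: L³/(3EI) = 14.29/EI.
Compatibility at B: δ_0 − R_B·δ_{BB} = 0, so R_B = 1343/14.29 = 93.95 kN.

R_B = 93.95 kN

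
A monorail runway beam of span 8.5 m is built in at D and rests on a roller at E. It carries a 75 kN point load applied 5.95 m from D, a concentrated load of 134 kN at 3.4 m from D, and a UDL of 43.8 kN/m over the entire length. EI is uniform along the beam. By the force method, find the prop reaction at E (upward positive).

R_E = 209.7 kN

Take the reaction at E as the redundant and release it; the primary structure is a cantilever fixed at D.
Free-end deflection of the primary structure under the applied loading (downward +):
  point load 75 at a = 5.95: Pa²(3L − a)/(6EI) = 8651/EI
  point load 134 at a = 3.4: Pa²(3L − a)/(6EI) = 5706/EI
  UDL 43.8: wL⁴/(8EI) = 28580/EI
  δ_0 = 42937/EI
Tip deflection under a unit load at E: L³/(3EI) = 204.7/EI.
The prop prevents deflection at E: R_E = δ_0/δ_{EE} = 42937/204.7 = 209.7 kN.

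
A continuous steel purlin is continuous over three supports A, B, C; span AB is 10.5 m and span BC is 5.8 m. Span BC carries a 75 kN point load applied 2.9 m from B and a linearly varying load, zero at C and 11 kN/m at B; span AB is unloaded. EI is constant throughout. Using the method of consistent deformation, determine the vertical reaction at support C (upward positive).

R_C = 41.62 kN

Release continuity at B by inserting a hinge; the redundant is the internal moment M_B. The primary structure is two simply-supported spans AB and BC.
End slopes at the hinge B, treating each span as simply supported:
  span BC: point load 75 at a = 2.9: Pab(L + b)/(6LEI) = 157.7/EI
  span BC: triangular load, peak 11: w₀L³/(45EI) = 47.69/EI
  relative rotation θ_0 = (0 + 205.4)/EI = 205.4/EI
A unit hogging moment at B produces rotation L₁/(3EI) + L₂/(3EI) = 5.433/EI.
Slope continuity at B: θ_0 = M_B·5.433/EI, so M_B = 205.4/5.433 = 37.8 kN·m (hogging).
Span BC, ΣM about C: R_B^{BC}·5.8 = 340.8 + 37.8, so R_B^{BC} = 65.28 kN and R_C = 106.9 − 65.28 = 41.62 kN.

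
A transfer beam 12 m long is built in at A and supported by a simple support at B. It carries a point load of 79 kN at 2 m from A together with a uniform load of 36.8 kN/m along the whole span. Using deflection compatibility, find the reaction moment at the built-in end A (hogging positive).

Release the roller at B. Primary structure: cantilever fixed at A.
Free-end deflection of the primary structure under the applied loading (downward +):
  point load 79 at a = 2: Pa²(3L − a)/(6EI) = 1791/EI
  UDL 36.8: wL⁴/(8EI) = 95386/EI
  δ_0 = 97176/EI
Tip deflection under a unit load at B: L³/(3EI) = 576/EI.
The prop prevents deflection at B: R_B = δ_0/δ_{BB} = 97176/576 = 168.7 kN.
Moment equilibrium about A: M_A = Σ(load moments about A) − R_B·L = 2808 − 168.7×12 = 783.1 kN·m.

M_A = 783.1 kN·m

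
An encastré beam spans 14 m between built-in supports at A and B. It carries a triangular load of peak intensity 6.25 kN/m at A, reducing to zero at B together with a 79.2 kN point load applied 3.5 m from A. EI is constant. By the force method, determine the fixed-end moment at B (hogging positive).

Take the two fixed-end moments M_A, M_B as redundants; the released structure is the simple span AB.
End rotations of the released simple span under the applied load (×1/EI):
  at A: triangular load, peak 6.25: w₀L³/(45EI) = 381.1/EI
  at B: triangular load, peak 6.25: 7w₀L³/(360EI) = 333.5/EI
  at A: point load 79.2 at a = 3.5: Pab(L + b)/(6LEI) = 848.9/EI
  at B: point load 79.2 at a = 3.5: Pab(L + a)/(6LEI) = 606.4/EI
  θ_A0 = 1230/EI,  θ_B0 = 939.8/EI
Flexibility coefficients: a unit moment at one end gives L/(3EI) there and L/(6EI) at the far end, so f₁₁ = f₂₂ = 4.667/EI and f₁₂ = f₂₁ = 2.333/EI.
Compatibility — zero rotation at each built-in end:
  4.667 M_A + 2.333 M_B = 1230
  2.333 M_A + 4.667 M_B = 939.8
Solving the pair gives M_A = 217.2 kN·m and M_B = 92.81 kN·m (hogging).

M_B = 92.81 kN·m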